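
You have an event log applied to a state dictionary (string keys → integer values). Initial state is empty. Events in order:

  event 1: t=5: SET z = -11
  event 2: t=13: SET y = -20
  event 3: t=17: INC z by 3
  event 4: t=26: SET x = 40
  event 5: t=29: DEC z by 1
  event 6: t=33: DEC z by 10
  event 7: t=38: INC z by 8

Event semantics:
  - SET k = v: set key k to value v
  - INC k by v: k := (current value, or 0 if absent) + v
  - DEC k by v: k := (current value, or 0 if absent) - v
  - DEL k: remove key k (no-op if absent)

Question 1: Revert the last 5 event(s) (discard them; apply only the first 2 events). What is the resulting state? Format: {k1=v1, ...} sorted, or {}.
Keep first 2 events (discard last 5):
  after event 1 (t=5: SET z = -11): {z=-11}
  after event 2 (t=13: SET y = -20): {y=-20, z=-11}

Answer: {y=-20, z=-11}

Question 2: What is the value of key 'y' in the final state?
Answer: -20

Derivation:
Track key 'y' through all 7 events:
  event 1 (t=5: SET z = -11): y unchanged
  event 2 (t=13: SET y = -20): y (absent) -> -20
  event 3 (t=17: INC z by 3): y unchanged
  event 4 (t=26: SET x = 40): y unchanged
  event 5 (t=29: DEC z by 1): y unchanged
  event 6 (t=33: DEC z by 10): y unchanged
  event 7 (t=38: INC z by 8): y unchanged
Final: y = -20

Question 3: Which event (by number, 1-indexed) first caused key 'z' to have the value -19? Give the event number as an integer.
Looking for first event where z becomes -19:
  event 1: z = -11
  event 2: z = -11
  event 3: z = -8
  event 4: z = -8
  event 5: z = -9
  event 6: z -9 -> -19  <-- first match

Answer: 6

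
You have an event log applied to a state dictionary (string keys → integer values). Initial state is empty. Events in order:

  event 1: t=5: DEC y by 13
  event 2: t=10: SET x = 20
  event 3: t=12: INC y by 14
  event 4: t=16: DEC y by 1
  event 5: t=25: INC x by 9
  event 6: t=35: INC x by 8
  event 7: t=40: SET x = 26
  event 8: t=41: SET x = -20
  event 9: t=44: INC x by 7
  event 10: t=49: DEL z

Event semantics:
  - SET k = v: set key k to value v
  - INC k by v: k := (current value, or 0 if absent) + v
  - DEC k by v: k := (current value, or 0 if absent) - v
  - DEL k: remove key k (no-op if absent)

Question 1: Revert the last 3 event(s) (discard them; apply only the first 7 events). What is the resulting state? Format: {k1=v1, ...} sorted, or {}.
Answer: {x=26, y=0}

Derivation:
Keep first 7 events (discard last 3):
  after event 1 (t=5: DEC y by 13): {y=-13}
  after event 2 (t=10: SET x = 20): {x=20, y=-13}
  after event 3 (t=12: INC y by 14): {x=20, y=1}
  after event 4 (t=16: DEC y by 1): {x=20, y=0}
  after event 5 (t=25: INC x by 9): {x=29, y=0}
  after event 6 (t=35: INC x by 8): {x=37, y=0}
  after event 7 (t=40: SET x = 26): {x=26, y=0}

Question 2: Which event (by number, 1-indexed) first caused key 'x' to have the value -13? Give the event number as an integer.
Looking for first event where x becomes -13:
  event 2: x = 20
  event 3: x = 20
  event 4: x = 20
  event 5: x = 29
  event 6: x = 37
  event 7: x = 26
  event 8: x = -20
  event 9: x -20 -> -13  <-- first match

Answer: 9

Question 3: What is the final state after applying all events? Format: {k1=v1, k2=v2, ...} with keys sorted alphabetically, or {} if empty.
  after event 1 (t=5: DEC y by 13): {y=-13}
  after event 2 (t=10: SET x = 20): {x=20, y=-13}
  after event 3 (t=12: INC y by 14): {x=20, y=1}
  after event 4 (t=16: DEC y by 1): {x=20, y=0}
  after event 5 (t=25: INC x by 9): {x=29, y=0}
  after event 6 (t=35: INC x by 8): {x=37, y=0}
  after event 7 (t=40: SET x = 26): {x=26, y=0}
  after event 8 (t=41: SET x = -20): {x=-20, y=0}
  after event 9 (t=44: INC x by 7): {x=-13, y=0}
  after event 10 (t=49: DEL z): {x=-13, y=0}

Answer: {x=-13, y=0}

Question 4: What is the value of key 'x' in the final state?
Track key 'x' through all 10 events:
  event 1 (t=5: DEC y by 13): x unchanged
  event 2 (t=10: SET x = 20): x (absent) -> 20
  event 3 (t=12: INC y by 14): x unchanged
  event 4 (t=16: DEC y by 1): x unchanged
  event 5 (t=25: INC x by 9): x 20 -> 29
  event 6 (t=35: INC x by 8): x 29 -> 37
  event 7 (t=40: SET x = 26): x 37 -> 26
  event 8 (t=41: SET x = -20): x 26 -> -20
  event 9 (t=44: INC x by 7): x -20 -> -13
  event 10 (t=49: DEL z): x unchanged
Final: x = -13

Answer: -13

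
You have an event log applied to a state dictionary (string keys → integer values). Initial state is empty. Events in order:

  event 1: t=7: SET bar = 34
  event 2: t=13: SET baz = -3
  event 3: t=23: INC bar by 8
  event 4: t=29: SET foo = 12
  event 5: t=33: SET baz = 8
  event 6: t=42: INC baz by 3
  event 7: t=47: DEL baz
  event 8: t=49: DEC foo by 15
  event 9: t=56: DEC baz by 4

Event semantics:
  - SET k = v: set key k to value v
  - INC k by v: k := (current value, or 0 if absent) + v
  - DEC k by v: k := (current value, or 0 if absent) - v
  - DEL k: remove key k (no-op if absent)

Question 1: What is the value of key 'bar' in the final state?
Track key 'bar' through all 9 events:
  event 1 (t=7: SET bar = 34): bar (absent) -> 34
  event 2 (t=13: SET baz = -3): bar unchanged
  event 3 (t=23: INC bar by 8): bar 34 -> 42
  event 4 (t=29: SET foo = 12): bar unchanged
  event 5 (t=33: SET baz = 8): bar unchanged
  event 6 (t=42: INC baz by 3): bar unchanged
  event 7 (t=47: DEL baz): bar unchanged
  event 8 (t=49: DEC foo by 15): bar unchanged
  event 9 (t=56: DEC baz by 4): bar unchanged
Final: bar = 42

Answer: 42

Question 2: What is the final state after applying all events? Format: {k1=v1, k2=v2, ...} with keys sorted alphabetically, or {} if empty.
  after event 1 (t=7: SET bar = 34): {bar=34}
  after event 2 (t=13: SET baz = -3): {bar=34, baz=-3}
  after event 3 (t=23: INC bar by 8): {bar=42, baz=-3}
  after event 4 (t=29: SET foo = 12): {bar=42, baz=-3, foo=12}
  after event 5 (t=33: SET baz = 8): {bar=42, baz=8, foo=12}
  after event 6 (t=42: INC baz by 3): {bar=42, baz=11, foo=12}
  after event 7 (t=47: DEL baz): {bar=42, foo=12}
  after event 8 (t=49: DEC foo by 15): {bar=42, foo=-3}
  after event 9 (t=56: DEC baz by 4): {bar=42, baz=-4, foo=-3}

Answer: {bar=42, baz=-4, foo=-3}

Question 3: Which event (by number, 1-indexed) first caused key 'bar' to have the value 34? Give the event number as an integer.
Looking for first event where bar becomes 34:
  event 1: bar (absent) -> 34  <-- first match

Answer: 1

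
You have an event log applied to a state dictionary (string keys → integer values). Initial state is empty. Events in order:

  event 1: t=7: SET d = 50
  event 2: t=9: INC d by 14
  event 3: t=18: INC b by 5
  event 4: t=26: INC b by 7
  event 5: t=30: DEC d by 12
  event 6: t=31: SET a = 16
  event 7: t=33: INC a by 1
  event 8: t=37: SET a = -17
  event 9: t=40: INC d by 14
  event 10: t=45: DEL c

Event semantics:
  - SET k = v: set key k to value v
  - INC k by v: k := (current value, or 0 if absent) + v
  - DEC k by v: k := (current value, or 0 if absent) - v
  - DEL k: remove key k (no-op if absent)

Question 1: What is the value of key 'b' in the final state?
Track key 'b' through all 10 events:
  event 1 (t=7: SET d = 50): b unchanged
  event 2 (t=9: INC d by 14): b unchanged
  event 3 (t=18: INC b by 5): b (absent) -> 5
  event 4 (t=26: INC b by 7): b 5 -> 12
  event 5 (t=30: DEC d by 12): b unchanged
  event 6 (t=31: SET a = 16): b unchanged
  event 7 (t=33: INC a by 1): b unchanged
  event 8 (t=37: SET a = -17): b unchanged
  event 9 (t=40: INC d by 14): b unchanged
  event 10 (t=45: DEL c): b unchanged
Final: b = 12

Answer: 12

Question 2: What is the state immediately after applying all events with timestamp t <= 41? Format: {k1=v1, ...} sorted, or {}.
Answer: {a=-17, b=12, d=66}

Derivation:
Apply events with t <= 41 (9 events):
  after event 1 (t=7: SET d = 50): {d=50}
  after event 2 (t=9: INC d by 14): {d=64}
  after event 3 (t=18: INC b by 5): {b=5, d=64}
  after event 4 (t=26: INC b by 7): {b=12, d=64}
  after event 5 (t=30: DEC d by 12): {b=12, d=52}
  after event 6 (t=31: SET a = 16): {a=16, b=12, d=52}
  after event 7 (t=33: INC a by 1): {a=17, b=12, d=52}
  after event 8 (t=37: SET a = -17): {a=-17, b=12, d=52}
  after event 9 (t=40: INC d by 14): {a=-17, b=12, d=66}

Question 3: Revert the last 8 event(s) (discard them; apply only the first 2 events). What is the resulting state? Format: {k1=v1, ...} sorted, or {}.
Keep first 2 events (discard last 8):
  after event 1 (t=7: SET d = 50): {d=50}
  after event 2 (t=9: INC d by 14): {d=64}

Answer: {d=64}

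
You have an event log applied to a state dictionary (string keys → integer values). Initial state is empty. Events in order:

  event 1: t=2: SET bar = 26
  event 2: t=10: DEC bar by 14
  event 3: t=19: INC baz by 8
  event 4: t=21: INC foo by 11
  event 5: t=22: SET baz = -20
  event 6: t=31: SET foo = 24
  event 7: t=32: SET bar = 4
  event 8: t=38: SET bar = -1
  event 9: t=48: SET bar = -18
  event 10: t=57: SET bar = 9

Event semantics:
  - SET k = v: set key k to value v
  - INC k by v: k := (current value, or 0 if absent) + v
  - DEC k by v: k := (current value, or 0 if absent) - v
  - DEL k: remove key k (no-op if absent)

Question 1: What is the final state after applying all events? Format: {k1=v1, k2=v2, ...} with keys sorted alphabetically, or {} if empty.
  after event 1 (t=2: SET bar = 26): {bar=26}
  after event 2 (t=10: DEC bar by 14): {bar=12}
  after event 3 (t=19: INC baz by 8): {bar=12, baz=8}
  after event 4 (t=21: INC foo by 11): {bar=12, baz=8, foo=11}
  after event 5 (t=22: SET baz = -20): {bar=12, baz=-20, foo=11}
  after event 6 (t=31: SET foo = 24): {bar=12, baz=-20, foo=24}
  after event 7 (t=32: SET bar = 4): {bar=4, baz=-20, foo=24}
  after event 8 (t=38: SET bar = -1): {bar=-1, baz=-20, foo=24}
  after event 9 (t=48: SET bar = -18): {bar=-18, baz=-20, foo=24}
  after event 10 (t=57: SET bar = 9): {bar=9, baz=-20, foo=24}

Answer: {bar=9, baz=-20, foo=24}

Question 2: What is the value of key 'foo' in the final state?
Track key 'foo' through all 10 events:
  event 1 (t=2: SET bar = 26): foo unchanged
  event 2 (t=10: DEC bar by 14): foo unchanged
  event 3 (t=19: INC baz by 8): foo unchanged
  event 4 (t=21: INC foo by 11): foo (absent) -> 11
  event 5 (t=22: SET baz = -20): foo unchanged
  event 6 (t=31: SET foo = 24): foo 11 -> 24
  event 7 (t=32: SET bar = 4): foo unchanged
  event 8 (t=38: SET bar = -1): foo unchanged
  event 9 (t=48: SET bar = -18): foo unchanged
  event 10 (t=57: SET bar = 9): foo unchanged
Final: foo = 24

Answer: 24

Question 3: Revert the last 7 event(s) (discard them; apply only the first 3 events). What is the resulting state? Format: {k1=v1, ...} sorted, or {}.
Keep first 3 events (discard last 7):
  after event 1 (t=2: SET bar = 26): {bar=26}
  after event 2 (t=10: DEC bar by 14): {bar=12}
  after event 3 (t=19: INC baz by 8): {bar=12, baz=8}

Answer: {bar=12, baz=8}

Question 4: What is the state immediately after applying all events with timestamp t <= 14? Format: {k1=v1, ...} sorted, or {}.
Apply events with t <= 14 (2 events):
  after event 1 (t=2: SET bar = 26): {bar=26}
  after event 2 (t=10: DEC bar by 14): {bar=12}

Answer: {bar=12}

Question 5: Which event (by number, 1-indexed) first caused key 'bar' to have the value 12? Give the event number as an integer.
Answer: 2

Derivation:
Looking for first event where bar becomes 12:
  event 1: bar = 26
  event 2: bar 26 -> 12  <-- first match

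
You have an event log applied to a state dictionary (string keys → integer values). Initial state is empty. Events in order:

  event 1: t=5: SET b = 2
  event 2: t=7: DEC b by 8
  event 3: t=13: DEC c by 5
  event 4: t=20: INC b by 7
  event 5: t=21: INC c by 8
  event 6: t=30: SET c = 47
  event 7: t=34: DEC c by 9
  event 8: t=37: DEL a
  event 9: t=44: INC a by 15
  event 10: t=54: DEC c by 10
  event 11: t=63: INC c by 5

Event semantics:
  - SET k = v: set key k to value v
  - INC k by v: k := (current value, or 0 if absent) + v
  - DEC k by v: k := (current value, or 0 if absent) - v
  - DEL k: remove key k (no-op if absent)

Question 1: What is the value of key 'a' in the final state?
Track key 'a' through all 11 events:
  event 1 (t=5: SET b = 2): a unchanged
  event 2 (t=7: DEC b by 8): a unchanged
  event 3 (t=13: DEC c by 5): a unchanged
  event 4 (t=20: INC b by 7): a unchanged
  event 5 (t=21: INC c by 8): a unchanged
  event 6 (t=30: SET c = 47): a unchanged
  event 7 (t=34: DEC c by 9): a unchanged
  event 8 (t=37: DEL a): a (absent) -> (absent)
  event 9 (t=44: INC a by 15): a (absent) -> 15
  event 10 (t=54: DEC c by 10): a unchanged
  event 11 (t=63: INC c by 5): a unchanged
Final: a = 15

Answer: 15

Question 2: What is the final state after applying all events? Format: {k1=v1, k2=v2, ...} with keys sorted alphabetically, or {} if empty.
Answer: {a=15, b=1, c=33}

Derivation:
  after event 1 (t=5: SET b = 2): {b=2}
  after event 2 (t=7: DEC b by 8): {b=-6}
  after event 3 (t=13: DEC c by 5): {b=-6, c=-5}
  after event 4 (t=20: INC b by 7): {b=1, c=-5}
  after event 5 (t=21: INC c by 8): {b=1, c=3}
  after event 6 (t=30: SET c = 47): {b=1, c=47}
  after event 7 (t=34: DEC c by 9): {b=1, c=38}
  after event 8 (t=37: DEL a): {b=1, c=38}
  after event 9 (t=44: INC a by 15): {a=15, b=1, c=38}
  after event 10 (t=54: DEC c by 10): {a=15, b=1, c=28}
  after event 11 (t=63: INC c by 5): {a=15, b=1, c=33}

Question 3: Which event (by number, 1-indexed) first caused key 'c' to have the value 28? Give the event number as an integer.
Looking for first event where c becomes 28:
  event 3: c = -5
  event 4: c = -5
  event 5: c = 3
  event 6: c = 47
  event 7: c = 38
  event 8: c = 38
  event 9: c = 38
  event 10: c 38 -> 28  <-- first match

Answer: 10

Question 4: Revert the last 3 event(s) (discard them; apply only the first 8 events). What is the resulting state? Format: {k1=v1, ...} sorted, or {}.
Answer: {b=1, c=38}

Derivation:
Keep first 8 events (discard last 3):
  after event 1 (t=5: SET b = 2): {b=2}
  after event 2 (t=7: DEC b by 8): {b=-6}
  after event 3 (t=13: DEC c by 5): {b=-6, c=-5}
  after event 4 (t=20: INC b by 7): {b=1, c=-5}
  after event 5 (t=21: INC c by 8): {b=1, c=3}
  after event 6 (t=30: SET c = 47): {b=1, c=47}
  after event 7 (t=34: DEC c by 9): {b=1, c=38}
  after event 8 (t=37: DEL a): {b=1, c=38}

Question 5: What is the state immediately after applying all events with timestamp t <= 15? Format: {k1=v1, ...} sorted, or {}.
Apply events with t <= 15 (3 events):
  after event 1 (t=5: SET b = 2): {b=2}
  after event 2 (t=7: DEC b by 8): {b=-6}
  after event 3 (t=13: DEC c by 5): {b=-6, c=-5}

Answer: {b=-6, c=-5}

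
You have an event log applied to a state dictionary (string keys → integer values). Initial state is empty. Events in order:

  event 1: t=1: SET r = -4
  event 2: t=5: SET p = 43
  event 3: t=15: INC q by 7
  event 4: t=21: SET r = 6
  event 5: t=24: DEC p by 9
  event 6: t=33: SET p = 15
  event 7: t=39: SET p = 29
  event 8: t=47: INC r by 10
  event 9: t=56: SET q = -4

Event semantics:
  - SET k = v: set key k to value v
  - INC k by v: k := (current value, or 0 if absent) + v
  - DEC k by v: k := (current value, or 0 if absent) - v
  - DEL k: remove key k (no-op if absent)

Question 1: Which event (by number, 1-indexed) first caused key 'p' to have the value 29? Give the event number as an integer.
Looking for first event where p becomes 29:
  event 2: p = 43
  event 3: p = 43
  event 4: p = 43
  event 5: p = 34
  event 6: p = 15
  event 7: p 15 -> 29  <-- first match

Answer: 7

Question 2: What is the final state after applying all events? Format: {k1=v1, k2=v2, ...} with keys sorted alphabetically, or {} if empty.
  after event 1 (t=1: SET r = -4): {r=-4}
  after event 2 (t=5: SET p = 43): {p=43, r=-4}
  after event 3 (t=15: INC q by 7): {p=43, q=7, r=-4}
  after event 4 (t=21: SET r = 6): {p=43, q=7, r=6}
  after event 5 (t=24: DEC p by 9): {p=34, q=7, r=6}
  after event 6 (t=33: SET p = 15): {p=15, q=7, r=6}
  after event 7 (t=39: SET p = 29): {p=29, q=7, r=6}
  after event 8 (t=47: INC r by 10): {p=29, q=7, r=16}
  after event 9 (t=56: SET q = -4): {p=29, q=-4, r=16}

Answer: {p=29, q=-4, r=16}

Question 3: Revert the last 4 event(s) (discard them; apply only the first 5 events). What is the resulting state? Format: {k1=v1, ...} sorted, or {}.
Keep first 5 events (discard last 4):
  after event 1 (t=1: SET r = -4): {r=-4}
  after event 2 (t=5: SET p = 43): {p=43, r=-4}
  after event 3 (t=15: INC q by 7): {p=43, q=7, r=-4}
  after event 4 (t=21: SET r = 6): {p=43, q=7, r=6}
  after event 5 (t=24: DEC p by 9): {p=34, q=7, r=6}

Answer: {p=34, q=7, r=6}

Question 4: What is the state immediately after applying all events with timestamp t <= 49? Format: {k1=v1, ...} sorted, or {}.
Apply events with t <= 49 (8 events):
  after event 1 (t=1: SET r = -4): {r=-4}
  after event 2 (t=5: SET p = 43): {p=43, r=-4}
  after event 3 (t=15: INC q by 7): {p=43, q=7, r=-4}
  after event 4 (t=21: SET r = 6): {p=43, q=7, r=6}
  after event 5 (t=24: DEC p by 9): {p=34, q=7, r=6}
  after event 6 (t=33: SET p = 15): {p=15, q=7, r=6}
  after event 7 (t=39: SET p = 29): {p=29, q=7, r=6}
  after event 8 (t=47: INC r by 10): {p=29, q=7, r=16}

Answer: {p=29, q=7, r=16}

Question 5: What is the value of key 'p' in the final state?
Track key 'p' through all 9 events:
  event 1 (t=1: SET r = -4): p unchanged
  event 2 (t=5: SET p = 43): p (absent) -> 43
  event 3 (t=15: INC q by 7): p unchanged
  event 4 (t=21: SET r = 6): p unchanged
  event 5 (t=24: DEC p by 9): p 43 -> 34
  event 6 (t=33: SET p = 15): p 34 -> 15
  event 7 (t=39: SET p = 29): p 15 -> 29
  event 8 (t=47: INC r by 10): p unchanged
  event 9 (t=56: SET q = -4): p unchanged
Final: p = 29

Answer: 29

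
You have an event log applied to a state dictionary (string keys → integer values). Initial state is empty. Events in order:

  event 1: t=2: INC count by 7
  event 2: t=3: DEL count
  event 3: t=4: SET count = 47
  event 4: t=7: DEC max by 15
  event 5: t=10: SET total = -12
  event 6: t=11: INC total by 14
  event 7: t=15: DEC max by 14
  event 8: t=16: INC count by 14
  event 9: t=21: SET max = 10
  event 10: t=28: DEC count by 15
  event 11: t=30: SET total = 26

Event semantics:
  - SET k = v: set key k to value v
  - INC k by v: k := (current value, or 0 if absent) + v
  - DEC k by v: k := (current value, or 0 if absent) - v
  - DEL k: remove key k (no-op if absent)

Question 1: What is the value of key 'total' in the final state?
Answer: 26

Derivation:
Track key 'total' through all 11 events:
  event 1 (t=2: INC count by 7): total unchanged
  event 2 (t=3: DEL count): total unchanged
  event 3 (t=4: SET count = 47): total unchanged
  event 4 (t=7: DEC max by 15): total unchanged
  event 5 (t=10: SET total = -12): total (absent) -> -12
  event 6 (t=11: INC total by 14): total -12 -> 2
  event 7 (t=15: DEC max by 14): total unchanged
  event 8 (t=16: INC count by 14): total unchanged
  event 9 (t=21: SET max = 10): total unchanged
  event 10 (t=28: DEC count by 15): total unchanged
  event 11 (t=30: SET total = 26): total 2 -> 26
Final: total = 26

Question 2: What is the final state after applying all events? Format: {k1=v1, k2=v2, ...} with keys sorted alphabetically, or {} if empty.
  after event 1 (t=2: INC count by 7): {count=7}
  after event 2 (t=3: DEL count): {}
  after event 3 (t=4: SET count = 47): {count=47}
  after event 4 (t=7: DEC max by 15): {count=47, max=-15}
  after event 5 (t=10: SET total = -12): {count=47, max=-15, total=-12}
  after event 6 (t=11: INC total by 14): {count=47, max=-15, total=2}
  after event 7 (t=15: DEC max by 14): {count=47, max=-29, total=2}
  after event 8 (t=16: INC count by 14): {count=61, max=-29, total=2}
  after event 9 (t=21: SET max = 10): {count=61, max=10, total=2}
  after event 10 (t=28: DEC count by 15): {count=46, max=10, total=2}
  after event 11 (t=30: SET total = 26): {count=46, max=10, total=26}

Answer: {count=46, max=10, total=26}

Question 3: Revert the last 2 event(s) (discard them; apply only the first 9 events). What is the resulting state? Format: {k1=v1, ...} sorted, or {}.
Keep first 9 events (discard last 2):
  after event 1 (t=2: INC count by 7): {count=7}
  after event 2 (t=3: DEL count): {}
  after event 3 (t=4: SET count = 47): {count=47}
  after event 4 (t=7: DEC max by 15): {count=47, max=-15}
  after event 5 (t=10: SET total = -12): {count=47, max=-15, total=-12}
  after event 6 (t=11: INC total by 14): {count=47, max=-15, total=2}
  after event 7 (t=15: DEC max by 14): {count=47, max=-29, total=2}
  after event 8 (t=16: INC count by 14): {count=61, max=-29, total=2}
  after event 9 (t=21: SET max = 10): {count=61, max=10, total=2}

Answer: {count=61, max=10, total=2}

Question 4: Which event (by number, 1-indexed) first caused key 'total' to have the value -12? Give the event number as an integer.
Looking for first event where total becomes -12:
  event 5: total (absent) -> -12  <-- first match

Answer: 5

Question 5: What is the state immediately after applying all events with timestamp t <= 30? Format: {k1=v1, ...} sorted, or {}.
Apply events with t <= 30 (11 events):
  after event 1 (t=2: INC count by 7): {count=7}
  after event 2 (t=3: DEL count): {}
  after event 3 (t=4: SET count = 47): {count=47}
  after event 4 (t=7: DEC max by 15): {count=47, max=-15}
  after event 5 (t=10: SET total = -12): {count=47, max=-15, total=-12}
  after event 6 (t=11: INC total by 14): {count=47, max=-15, total=2}
  after event 7 (t=15: DEC max by 14): {count=47, max=-29, total=2}
  after event 8 (t=16: INC count by 14): {count=61, max=-29, total=2}
  after event 9 (t=21: SET max = 10): {count=61, max=10, total=2}
  after event 10 (t=28: DEC count by 15): {count=46, max=10, total=2}
  after event 11 (t=30: SET total = 26): {count=46, max=10, total=26}

Answer: {count=46, max=10, total=26}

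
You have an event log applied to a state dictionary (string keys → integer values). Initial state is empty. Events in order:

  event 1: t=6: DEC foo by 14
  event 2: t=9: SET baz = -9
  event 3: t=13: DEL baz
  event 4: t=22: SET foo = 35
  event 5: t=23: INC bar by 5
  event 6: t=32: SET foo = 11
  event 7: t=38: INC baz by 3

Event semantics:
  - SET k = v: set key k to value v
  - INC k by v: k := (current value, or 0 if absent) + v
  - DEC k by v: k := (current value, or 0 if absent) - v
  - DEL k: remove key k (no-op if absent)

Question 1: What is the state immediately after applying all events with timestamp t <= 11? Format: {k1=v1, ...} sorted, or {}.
Apply events with t <= 11 (2 events):
  after event 1 (t=6: DEC foo by 14): {foo=-14}
  after event 2 (t=9: SET baz = -9): {baz=-9, foo=-14}

Answer: {baz=-9, foo=-14}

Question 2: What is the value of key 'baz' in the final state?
Track key 'baz' through all 7 events:
  event 1 (t=6: DEC foo by 14): baz unchanged
  event 2 (t=9: SET baz = -9): baz (absent) -> -9
  event 3 (t=13: DEL baz): baz -9 -> (absent)
  event 4 (t=22: SET foo = 35): baz unchanged
  event 5 (t=23: INC bar by 5): baz unchanged
  event 6 (t=32: SET foo = 11): baz unchanged
  event 7 (t=38: INC baz by 3): baz (absent) -> 3
Final: baz = 3

Answer: 3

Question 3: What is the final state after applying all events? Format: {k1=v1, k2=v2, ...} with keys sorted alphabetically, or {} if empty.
  after event 1 (t=6: DEC foo by 14): {foo=-14}
  after event 2 (t=9: SET baz = -9): {baz=-9, foo=-14}
  after event 3 (t=13: DEL baz): {foo=-14}
  after event 4 (t=22: SET foo = 35): {foo=35}
  after event 5 (t=23: INC bar by 5): {bar=5, foo=35}
  after event 6 (t=32: SET foo = 11): {bar=5, foo=11}
  after event 7 (t=38: INC baz by 3): {bar=5, baz=3, foo=11}

Answer: {bar=5, baz=3, foo=11}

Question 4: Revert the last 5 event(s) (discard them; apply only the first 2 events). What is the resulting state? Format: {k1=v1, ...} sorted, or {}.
Keep first 2 events (discard last 5):
  after event 1 (t=6: DEC foo by 14): {foo=-14}
  after event 2 (t=9: SET baz = -9): {baz=-9, foo=-14}

Answer: {baz=-9, foo=-14}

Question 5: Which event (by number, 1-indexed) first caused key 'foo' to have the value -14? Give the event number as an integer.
Answer: 1

Derivation:
Looking for first event where foo becomes -14:
  event 1: foo (absent) -> -14  <-- first match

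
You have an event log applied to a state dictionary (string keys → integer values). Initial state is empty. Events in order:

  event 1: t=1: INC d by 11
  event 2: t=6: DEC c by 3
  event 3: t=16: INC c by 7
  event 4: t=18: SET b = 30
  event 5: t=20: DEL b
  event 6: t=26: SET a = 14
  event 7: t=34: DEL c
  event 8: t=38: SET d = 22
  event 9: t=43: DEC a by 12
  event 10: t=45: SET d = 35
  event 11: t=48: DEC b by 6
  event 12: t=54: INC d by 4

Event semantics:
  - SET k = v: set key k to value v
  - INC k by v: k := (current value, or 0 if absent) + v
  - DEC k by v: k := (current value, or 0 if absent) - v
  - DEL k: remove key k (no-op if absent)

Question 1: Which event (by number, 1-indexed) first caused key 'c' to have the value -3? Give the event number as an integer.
Looking for first event where c becomes -3:
  event 2: c (absent) -> -3  <-- first match

Answer: 2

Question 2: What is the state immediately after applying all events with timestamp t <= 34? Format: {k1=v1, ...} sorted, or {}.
Answer: {a=14, d=11}

Derivation:
Apply events with t <= 34 (7 events):
  after event 1 (t=1: INC d by 11): {d=11}
  after event 2 (t=6: DEC c by 3): {c=-3, d=11}
  after event 3 (t=16: INC c by 7): {c=4, d=11}
  after event 4 (t=18: SET b = 30): {b=30, c=4, d=11}
  after event 5 (t=20: DEL b): {c=4, d=11}
  after event 6 (t=26: SET a = 14): {a=14, c=4, d=11}
  after event 7 (t=34: DEL c): {a=14, d=11}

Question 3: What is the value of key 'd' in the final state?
Answer: 39

Derivation:
Track key 'd' through all 12 events:
  event 1 (t=1: INC d by 11): d (absent) -> 11
  event 2 (t=6: DEC c by 3): d unchanged
  event 3 (t=16: INC c by 7): d unchanged
  event 4 (t=18: SET b = 30): d unchanged
  event 5 (t=20: DEL b): d unchanged
  event 6 (t=26: SET a = 14): d unchanged
  event 7 (t=34: DEL c): d unchanged
  event 8 (t=38: SET d = 22): d 11 -> 22
  event 9 (t=43: DEC a by 12): d unchanged
  event 10 (t=45: SET d = 35): d 22 -> 35
  event 11 (t=48: DEC b by 6): d unchanged
  event 12 (t=54: INC d by 4): d 35 -> 39
Final: d = 39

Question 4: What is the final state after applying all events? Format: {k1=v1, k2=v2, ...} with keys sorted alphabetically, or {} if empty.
  after event 1 (t=1: INC d by 11): {d=11}
  after event 2 (t=6: DEC c by 3): {c=-3, d=11}
  after event 3 (t=16: INC c by 7): {c=4, d=11}
  after event 4 (t=18: SET b = 30): {b=30, c=4, d=11}
  after event 5 (t=20: DEL b): {c=4, d=11}
  after event 6 (t=26: SET a = 14): {a=14, c=4, d=11}
  after event 7 (t=34: DEL c): {a=14, d=11}
  after event 8 (t=38: SET d = 22): {a=14, d=22}
  after event 9 (t=43: DEC a by 12): {a=2, d=22}
  after event 10 (t=45: SET d = 35): {a=2, d=35}
  after event 11 (t=48: DEC b by 6): {a=2, b=-6, d=35}
  after event 12 (t=54: INC d by 4): {a=2, b=-6, d=39}

Answer: {a=2, b=-6, d=39}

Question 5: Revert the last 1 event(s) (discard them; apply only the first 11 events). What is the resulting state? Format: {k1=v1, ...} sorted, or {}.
Answer: {a=2, b=-6, d=35}

Derivation:
Keep first 11 events (discard last 1):
  after event 1 (t=1: INC d by 11): {d=11}
  after event 2 (t=6: DEC c by 3): {c=-3, d=11}
  after event 3 (t=16: INC c by 7): {c=4, d=11}
  after event 4 (t=18: SET b = 30): {b=30, c=4, d=11}
  after event 5 (t=20: DEL b): {c=4, d=11}
  after event 6 (t=26: SET a = 14): {a=14, c=4, d=11}
  after event 7 (t=34: DEL c): {a=14, d=11}
  after event 8 (t=38: SET d = 22): {a=14, d=22}
  after event 9 (t=43: DEC a by 12): {a=2, d=22}
  after event 10 (t=45: SET d = 35): {a=2, d=35}
  after event 11 (t=48: DEC b by 6): {a=2, b=-6, d=35}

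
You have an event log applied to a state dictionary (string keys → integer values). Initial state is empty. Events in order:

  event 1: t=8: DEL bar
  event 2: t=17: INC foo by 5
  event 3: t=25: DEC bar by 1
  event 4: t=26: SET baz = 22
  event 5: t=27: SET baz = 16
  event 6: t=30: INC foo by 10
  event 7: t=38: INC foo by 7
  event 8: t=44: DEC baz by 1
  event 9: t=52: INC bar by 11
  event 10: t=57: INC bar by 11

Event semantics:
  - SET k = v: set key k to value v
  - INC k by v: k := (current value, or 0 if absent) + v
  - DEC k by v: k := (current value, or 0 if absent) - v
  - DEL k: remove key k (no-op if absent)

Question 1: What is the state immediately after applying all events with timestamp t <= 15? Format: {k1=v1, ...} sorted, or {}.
Apply events with t <= 15 (1 events):
  after event 1 (t=8: DEL bar): {}

Answer: {}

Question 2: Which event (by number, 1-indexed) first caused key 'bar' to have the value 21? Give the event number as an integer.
Looking for first event where bar becomes 21:
  event 3: bar = -1
  event 4: bar = -1
  event 5: bar = -1
  event 6: bar = -1
  event 7: bar = -1
  event 8: bar = -1
  event 9: bar = 10
  event 10: bar 10 -> 21  <-- first match

Answer: 10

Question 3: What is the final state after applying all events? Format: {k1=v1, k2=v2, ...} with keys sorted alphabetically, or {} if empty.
Answer: {bar=21, baz=15, foo=22}

Derivation:
  after event 1 (t=8: DEL bar): {}
  after event 2 (t=17: INC foo by 5): {foo=5}
  after event 3 (t=25: DEC bar by 1): {bar=-1, foo=5}
  after event 4 (t=26: SET baz = 22): {bar=-1, baz=22, foo=5}
  after event 5 (t=27: SET baz = 16): {bar=-1, baz=16, foo=5}
  after event 6 (t=30: INC foo by 10): {bar=-1, baz=16, foo=15}
  after event 7 (t=38: INC foo by 7): {bar=-1, baz=16, foo=22}
  after event 8 (t=44: DEC baz by 1): {bar=-1, baz=15, foo=22}
  after event 9 (t=52: INC bar by 11): {bar=10, baz=15, foo=22}
  after event 10 (t=57: INC bar by 11): {bar=21, baz=15, foo=22}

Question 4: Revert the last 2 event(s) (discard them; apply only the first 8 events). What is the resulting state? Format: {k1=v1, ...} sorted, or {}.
Keep first 8 events (discard last 2):
  after event 1 (t=8: DEL bar): {}
  after event 2 (t=17: INC foo by 5): {foo=5}
  after event 3 (t=25: DEC bar by 1): {bar=-1, foo=5}
  after event 4 (t=26: SET baz = 22): {bar=-1, baz=22, foo=5}
  after event 5 (t=27: SET baz = 16): {bar=-1, baz=16, foo=5}
  after event 6 (t=30: INC foo by 10): {bar=-1, baz=16, foo=15}
  after event 7 (t=38: INC foo by 7): {bar=-1, baz=16, foo=22}
  after event 8 (t=44: DEC baz by 1): {bar=-1, baz=15, foo=22}

Answer: {bar=-1, baz=15, foo=22}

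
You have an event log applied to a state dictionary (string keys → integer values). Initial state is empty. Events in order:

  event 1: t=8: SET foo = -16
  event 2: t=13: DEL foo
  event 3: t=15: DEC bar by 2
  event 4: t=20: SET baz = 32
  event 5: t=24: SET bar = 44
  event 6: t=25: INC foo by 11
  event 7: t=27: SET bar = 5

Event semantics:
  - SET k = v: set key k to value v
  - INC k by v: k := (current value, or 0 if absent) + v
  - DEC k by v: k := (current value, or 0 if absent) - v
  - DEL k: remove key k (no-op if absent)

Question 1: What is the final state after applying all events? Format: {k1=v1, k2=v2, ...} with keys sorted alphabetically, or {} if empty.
  after event 1 (t=8: SET foo = -16): {foo=-16}
  after event 2 (t=13: DEL foo): {}
  after event 3 (t=15: DEC bar by 2): {bar=-2}
  after event 4 (t=20: SET baz = 32): {bar=-2, baz=32}
  after event 5 (t=24: SET bar = 44): {bar=44, baz=32}
  after event 6 (t=25: INC foo by 11): {bar=44, baz=32, foo=11}
  after event 7 (t=27: SET bar = 5): {bar=5, baz=32, foo=11}

Answer: {bar=5, baz=32, foo=11}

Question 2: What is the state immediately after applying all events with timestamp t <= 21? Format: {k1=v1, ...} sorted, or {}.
Answer: {bar=-2, baz=32}

Derivation:
Apply events with t <= 21 (4 events):
  after event 1 (t=8: SET foo = -16): {foo=-16}
  after event 2 (t=13: DEL foo): {}
  after event 3 (t=15: DEC bar by 2): {bar=-2}
  after event 4 (t=20: SET baz = 32): {bar=-2, baz=32}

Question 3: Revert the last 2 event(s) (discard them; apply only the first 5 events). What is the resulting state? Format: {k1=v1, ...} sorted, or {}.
Answer: {bar=44, baz=32}

Derivation:
Keep first 5 events (discard last 2):
  after event 1 (t=8: SET foo = -16): {foo=-16}
  after event 2 (t=13: DEL foo): {}
  after event 3 (t=15: DEC bar by 2): {bar=-2}
  after event 4 (t=20: SET baz = 32): {bar=-2, baz=32}
  after event 5 (t=24: SET bar = 44): {bar=44, baz=32}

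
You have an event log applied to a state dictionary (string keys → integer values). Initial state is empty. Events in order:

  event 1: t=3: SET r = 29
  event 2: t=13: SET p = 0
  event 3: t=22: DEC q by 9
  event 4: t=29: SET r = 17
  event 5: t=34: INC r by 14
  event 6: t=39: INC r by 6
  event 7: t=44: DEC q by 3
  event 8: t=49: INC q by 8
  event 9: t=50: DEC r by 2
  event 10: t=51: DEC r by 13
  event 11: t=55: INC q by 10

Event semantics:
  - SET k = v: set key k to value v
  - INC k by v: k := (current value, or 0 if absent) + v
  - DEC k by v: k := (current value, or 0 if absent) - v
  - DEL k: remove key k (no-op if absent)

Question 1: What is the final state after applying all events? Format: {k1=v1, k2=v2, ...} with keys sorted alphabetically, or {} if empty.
Answer: {p=0, q=6, r=22}

Derivation:
  after event 1 (t=3: SET r = 29): {r=29}
  after event 2 (t=13: SET p = 0): {p=0, r=29}
  after event 3 (t=22: DEC q by 9): {p=0, q=-9, r=29}
  after event 4 (t=29: SET r = 17): {p=0, q=-9, r=17}
  after event 5 (t=34: INC r by 14): {p=0, q=-9, r=31}
  after event 6 (t=39: INC r by 6): {p=0, q=-9, r=37}
  after event 7 (t=44: DEC q by 3): {p=0, q=-12, r=37}
  after event 8 (t=49: INC q by 8): {p=0, q=-4, r=37}
  after event 9 (t=50: DEC r by 2): {p=0, q=-4, r=35}
  after event 10 (t=51: DEC r by 13): {p=0, q=-4, r=22}
  after event 11 (t=55: INC q by 10): {p=0, q=6, r=22}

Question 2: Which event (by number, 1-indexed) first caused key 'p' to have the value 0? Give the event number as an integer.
Answer: 2

Derivation:
Looking for first event where p becomes 0:
  event 2: p (absent) -> 0  <-- first match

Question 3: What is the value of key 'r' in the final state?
Answer: 22

Derivation:
Track key 'r' through all 11 events:
  event 1 (t=3: SET r = 29): r (absent) -> 29
  event 2 (t=13: SET p = 0): r unchanged
  event 3 (t=22: DEC q by 9): r unchanged
  event 4 (t=29: SET r = 17): r 29 -> 17
  event 5 (t=34: INC r by 14): r 17 -> 31
  event 6 (t=39: INC r by 6): r 31 -> 37
  event 7 (t=44: DEC q by 3): r unchanged
  event 8 (t=49: INC q by 8): r unchanged
  event 9 (t=50: DEC r by 2): r 37 -> 35
  event 10 (t=51: DEC r by 13): r 35 -> 22
  event 11 (t=55: INC q by 10): r unchanged
Final: r = 22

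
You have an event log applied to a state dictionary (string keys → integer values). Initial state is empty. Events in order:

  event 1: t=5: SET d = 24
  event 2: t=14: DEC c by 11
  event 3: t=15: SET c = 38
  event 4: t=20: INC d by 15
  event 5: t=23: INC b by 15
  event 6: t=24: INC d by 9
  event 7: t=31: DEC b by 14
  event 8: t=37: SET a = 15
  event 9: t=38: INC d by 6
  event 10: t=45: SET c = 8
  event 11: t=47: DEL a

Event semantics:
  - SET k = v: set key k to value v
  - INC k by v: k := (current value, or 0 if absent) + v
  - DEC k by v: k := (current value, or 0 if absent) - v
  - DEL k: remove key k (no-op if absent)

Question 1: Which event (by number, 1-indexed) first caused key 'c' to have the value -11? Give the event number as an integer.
Answer: 2

Derivation:
Looking for first event where c becomes -11:
  event 2: c (absent) -> -11  <-- first match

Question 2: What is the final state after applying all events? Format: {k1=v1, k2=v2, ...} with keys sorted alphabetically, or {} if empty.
  after event 1 (t=5: SET d = 24): {d=24}
  after event 2 (t=14: DEC c by 11): {c=-11, d=24}
  after event 3 (t=15: SET c = 38): {c=38, d=24}
  after event 4 (t=20: INC d by 15): {c=38, d=39}
  after event 5 (t=23: INC b by 15): {b=15, c=38, d=39}
  after event 6 (t=24: INC d by 9): {b=15, c=38, d=48}
  after event 7 (t=31: DEC b by 14): {b=1, c=38, d=48}
  after event 8 (t=37: SET a = 15): {a=15, b=1, c=38, d=48}
  after event 9 (t=38: INC d by 6): {a=15, b=1, c=38, d=54}
  after event 10 (t=45: SET c = 8): {a=15, b=1, c=8, d=54}
  after event 11 (t=47: DEL a): {b=1, c=8, d=54}

Answer: {b=1, c=8, d=54}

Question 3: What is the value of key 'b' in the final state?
Answer: 1

Derivation:
Track key 'b' through all 11 events:
  event 1 (t=5: SET d = 24): b unchanged
  event 2 (t=14: DEC c by 11): b unchanged
  event 3 (t=15: SET c = 38): b unchanged
  event 4 (t=20: INC d by 15): b unchanged
  event 5 (t=23: INC b by 15): b (absent) -> 15
  event 6 (t=24: INC d by 9): b unchanged
  event 7 (t=31: DEC b by 14): b 15 -> 1
  event 8 (t=37: SET a = 15): b unchanged
  event 9 (t=38: INC d by 6): b unchanged
  event 10 (t=45: SET c = 8): b unchanged
  event 11 (t=47: DEL a): b unchanged
Final: b = 1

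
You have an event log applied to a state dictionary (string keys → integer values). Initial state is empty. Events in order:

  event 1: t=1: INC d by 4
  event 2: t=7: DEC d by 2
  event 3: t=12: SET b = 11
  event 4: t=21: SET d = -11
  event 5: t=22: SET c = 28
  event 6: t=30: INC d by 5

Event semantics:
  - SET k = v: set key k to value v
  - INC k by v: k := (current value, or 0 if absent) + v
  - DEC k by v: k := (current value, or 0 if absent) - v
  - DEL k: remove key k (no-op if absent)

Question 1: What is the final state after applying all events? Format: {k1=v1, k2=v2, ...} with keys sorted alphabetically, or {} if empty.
  after event 1 (t=1: INC d by 4): {d=4}
  after event 2 (t=7: DEC d by 2): {d=2}
  after event 3 (t=12: SET b = 11): {b=11, d=2}
  after event 4 (t=21: SET d = -11): {b=11, d=-11}
  after event 5 (t=22: SET c = 28): {b=11, c=28, d=-11}
  after event 6 (t=30: INC d by 5): {b=11, c=28, d=-6}

Answer: {b=11, c=28, d=-6}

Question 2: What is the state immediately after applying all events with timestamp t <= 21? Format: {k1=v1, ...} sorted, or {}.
Answer: {b=11, d=-11}

Derivation:
Apply events with t <= 21 (4 events):
  after event 1 (t=1: INC d by 4): {d=4}
  after event 2 (t=7: DEC d by 2): {d=2}
  after event 3 (t=12: SET b = 11): {b=11, d=2}
  after event 4 (t=21: SET d = -11): {b=11, d=-11}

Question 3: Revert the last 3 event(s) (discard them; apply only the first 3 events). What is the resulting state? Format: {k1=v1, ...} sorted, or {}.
Answer: {b=11, d=2}

Derivation:
Keep first 3 events (discard last 3):
  after event 1 (t=1: INC d by 4): {d=4}
  after event 2 (t=7: DEC d by 2): {d=2}
  after event 3 (t=12: SET b = 11): {b=11, d=2}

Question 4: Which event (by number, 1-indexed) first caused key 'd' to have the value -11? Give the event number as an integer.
Looking for first event where d becomes -11:
  event 1: d = 4
  event 2: d = 2
  event 3: d = 2
  event 4: d 2 -> -11  <-- first match

Answer: 4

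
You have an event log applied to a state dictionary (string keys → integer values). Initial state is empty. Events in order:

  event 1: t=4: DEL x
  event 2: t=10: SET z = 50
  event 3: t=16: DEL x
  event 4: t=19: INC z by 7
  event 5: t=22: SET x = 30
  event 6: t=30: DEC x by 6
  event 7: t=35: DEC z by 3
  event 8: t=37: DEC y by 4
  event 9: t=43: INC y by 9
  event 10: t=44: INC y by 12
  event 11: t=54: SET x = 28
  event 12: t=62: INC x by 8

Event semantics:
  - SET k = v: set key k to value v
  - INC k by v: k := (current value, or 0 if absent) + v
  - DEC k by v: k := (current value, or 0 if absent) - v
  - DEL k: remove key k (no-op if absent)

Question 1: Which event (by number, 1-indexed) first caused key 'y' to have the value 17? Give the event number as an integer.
Answer: 10

Derivation:
Looking for first event where y becomes 17:
  event 8: y = -4
  event 9: y = 5
  event 10: y 5 -> 17  <-- first match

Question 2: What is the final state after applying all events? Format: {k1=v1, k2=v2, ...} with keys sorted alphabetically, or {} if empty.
  after event 1 (t=4: DEL x): {}
  after event 2 (t=10: SET z = 50): {z=50}
  after event 3 (t=16: DEL x): {z=50}
  after event 4 (t=19: INC z by 7): {z=57}
  after event 5 (t=22: SET x = 30): {x=30, z=57}
  after event 6 (t=30: DEC x by 6): {x=24, z=57}
  after event 7 (t=35: DEC z by 3): {x=24, z=54}
  after event 8 (t=37: DEC y by 4): {x=24, y=-4, z=54}
  after event 9 (t=43: INC y by 9): {x=24, y=5, z=54}
  after event 10 (t=44: INC y by 12): {x=24, y=17, z=54}
  after event 11 (t=54: SET x = 28): {x=28, y=17, z=54}
  after event 12 (t=62: INC x by 8): {x=36, y=17, z=54}

Answer: {x=36, y=17, z=54}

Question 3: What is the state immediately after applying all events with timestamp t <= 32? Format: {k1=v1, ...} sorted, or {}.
Answer: {x=24, z=57}

Derivation:
Apply events with t <= 32 (6 events):
  after event 1 (t=4: DEL x): {}
  after event 2 (t=10: SET z = 50): {z=50}
  after event 3 (t=16: DEL x): {z=50}
  after event 4 (t=19: INC z by 7): {z=57}
  after event 5 (t=22: SET x = 30): {x=30, z=57}
  after event 6 (t=30: DEC x by 6): {x=24, z=57}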